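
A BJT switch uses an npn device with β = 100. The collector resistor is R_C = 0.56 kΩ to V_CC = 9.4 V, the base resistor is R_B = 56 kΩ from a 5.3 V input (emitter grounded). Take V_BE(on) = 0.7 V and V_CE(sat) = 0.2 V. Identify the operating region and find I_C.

active; I_C ≈ 8.2 mA

Assume active. Base-emitter loop: I_B = (V_BB − V_BE)/R_B = (5.3 − 0.7)/56 = 0.0821 mA.
I_C = β·I_B = 100×0.0821 = 8.21 mA.
V_CE = V_CC − I_C·R_C = 9.4 − 8.21×0.56 = 4.8 V > V_CE(sat), so the active-region assumption holds.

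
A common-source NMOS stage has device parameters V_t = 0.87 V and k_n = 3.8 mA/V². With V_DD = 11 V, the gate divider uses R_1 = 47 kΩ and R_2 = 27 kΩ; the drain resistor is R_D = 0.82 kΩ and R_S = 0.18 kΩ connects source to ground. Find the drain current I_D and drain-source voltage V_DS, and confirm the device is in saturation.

I_D ≈ 6.9 mA, V_DS ≈ 4.1 V

V_G = V_DD·R_2/(R_1+R_2) = 11×27/74 = 4.01 V.
Assume saturation: I_D = (k_n/2)(V_GS − V_t)² with V_GS = V_G − I_D·R_S = 4.01 − 0.18·I_D.
Substituting gives 0.0616·I_D² − 3.15·I_D + 18.8 = 0, with roots I_D = 6.89 or 44.3 mA.
The root I_D = 44.3 mA gives V_GS = -3.96 V ≤ V_t, so take I_D = 6.89 mA.
Then V_GS = 2.77 V and V_DS = V_DD − I_D(R_D+R_S) = 11 − 6.89×1 = 4.11 V.
Saturation requires V_DS ≥ V_GS − V_t = 1.9 V; 4.11 ≥ 1.9 ✓.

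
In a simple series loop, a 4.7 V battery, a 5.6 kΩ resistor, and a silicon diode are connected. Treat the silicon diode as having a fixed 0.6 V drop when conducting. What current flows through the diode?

I ≈ 0.73 mA

KVL around the loop: 4.7 = V_D + I·R = 0.6 + I × 5.6 kΩ.
So I = (4.7 − 0.6) / 5.6 kΩ = 4.1 / 5.6 = 0.732 mA.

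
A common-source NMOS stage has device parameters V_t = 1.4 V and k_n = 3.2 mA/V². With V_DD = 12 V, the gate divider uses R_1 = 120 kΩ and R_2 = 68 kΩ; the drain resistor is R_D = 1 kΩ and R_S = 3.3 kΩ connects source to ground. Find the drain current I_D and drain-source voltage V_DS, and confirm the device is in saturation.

I_D ≈ 0.69 mA, V_DS ≈ 9 V

V_G = V_DD·R_2/(R_1+R_2) = 12×68/188 = 4.34 V.
Assume saturation: I_D = (k_n/2)(V_GS − V_t)² with V_GS = V_G − I_D·R_S = 4.34 − 3.3·I_D.
Substituting gives 17.4·I_D² − 32.1·I_D + 13.8 = 0, with roots I_D = 0.692 or 1.15 mA.
The root I_D = 1.15 mA gives V_GS = 0.553 V ≤ V_t, so take I_D = 0.692 mA.
Then V_GS = 2.06 V and V_DS = V_DD − I_D(R_D+R_S) = 12 − 0.692×4.3 = 9.03 V.
Saturation requires V_DS ≥ V_GS − V_t = 0.658 V; 9.03 ≥ 0.658 ✓.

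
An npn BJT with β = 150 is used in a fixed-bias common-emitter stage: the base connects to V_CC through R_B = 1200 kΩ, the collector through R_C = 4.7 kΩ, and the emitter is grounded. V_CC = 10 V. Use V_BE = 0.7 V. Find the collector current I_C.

I_C ≈ 1.2 mA

Base loop: V_CC = I_B·R_B + V_BE, so I_B = (10 − 0.7)/1200 kΩ = 0.00775 mA.
In the active region I_C = β·I_B = 150 × 0.00775 = 1.16 mA.
Collector loop: V_CE = V_CC − I_C·R_C = 10 − 1.16×4.7 = 4.54 V.
Since V_CE = 4.54 V > V_CE(sat) ≈ 0.2 V, the transistor is in the active region as assumed.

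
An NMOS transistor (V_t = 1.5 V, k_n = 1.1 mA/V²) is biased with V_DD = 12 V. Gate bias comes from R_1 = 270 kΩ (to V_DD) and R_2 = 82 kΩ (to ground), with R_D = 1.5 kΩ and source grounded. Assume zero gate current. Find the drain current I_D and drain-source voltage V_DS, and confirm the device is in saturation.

I_D ≈ 0.92 mA, V_DS ≈ 11 V

V_G = V_DD·R_2/(R_1+R_2) = 12×82/352 = 2.8 V. With the source grounded, V_GS = V_G = 2.8 V.
Assume saturation: I_D = (k_n/2)(V_GS − V_t)² = (1.1/2)×(2.8 − 1.5)² = 0.55×1.3² = 0.923 mA.
V_DS = V_DD − I_D·R_D = 12 − 0.923×1.5 = 10.6 V.
Saturation requires V_DS ≥ V_GS − V_t = 1.3 V; 10.6 ≥ 1.3 ✓.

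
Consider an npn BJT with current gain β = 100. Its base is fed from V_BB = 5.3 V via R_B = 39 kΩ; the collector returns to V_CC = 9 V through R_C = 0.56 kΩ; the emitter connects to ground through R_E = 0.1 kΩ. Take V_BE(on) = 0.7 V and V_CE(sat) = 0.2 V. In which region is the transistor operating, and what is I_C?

active; I_C ≈ 9.4 mA

Assume active. Base-emitter loop: I_B = (V_BB − V_BE)/(R_B + (β+1)R_E) = (5.3 − 0.7)/(39 + 101×0.1) = 0.0937 mA.
I_C = β·I_B = 100×0.0937 = 9.37 mA.
V_CE = V_CC − I_C·R_C − I_E·R_E = 9 − 9.37×0.56 − 9.46×0.1 = 2.81 V > V_CE(sat), so the active-region assumption holds.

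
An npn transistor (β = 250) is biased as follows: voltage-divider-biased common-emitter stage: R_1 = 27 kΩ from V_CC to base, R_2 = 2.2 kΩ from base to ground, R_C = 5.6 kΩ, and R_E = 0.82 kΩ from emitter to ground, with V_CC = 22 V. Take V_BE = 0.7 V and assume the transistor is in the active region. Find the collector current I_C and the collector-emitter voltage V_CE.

I_C ≈ 1.2 mA, V_CE ≈ 15 V

Thevenize the base divider: V_Th = V_CC·R_2/(R_1+R_2) = 22×2.2/29.2 = 1.66 V, R_Th = R_1‖R_2 = 2.03 kΩ.
Base-emitter loop: V_Th = I_B·R_Th + V_BE + (β+1)I_B·R_E, so I_B = (1.66 − 0.7) / (2.03 + 251×0.82) = 0.00461 mA.
I_C = β·I_B = 250×0.00461 = 1.15 mA, and I_E = (β+1)I_B = 1.16 mA.
V_CE = V_CC − I_C·R_C − I_E·R_E = 22 − 1.15×5.6 − 1.16×0.82 = 14.6 V.
V_CE = 14.6 V > 0.2 V confirms active-region operation.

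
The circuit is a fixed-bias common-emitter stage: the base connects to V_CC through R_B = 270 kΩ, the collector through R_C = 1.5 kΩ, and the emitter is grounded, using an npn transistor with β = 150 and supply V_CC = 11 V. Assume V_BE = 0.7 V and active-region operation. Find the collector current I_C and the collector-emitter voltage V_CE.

I_C ≈ 5.7 mA, V_CE ≈ 2.4 V

Base loop: V_CC = I_B·R_B + V_BE, so I_B = (11 − 0.7)/270 kΩ = 0.0381 mA.
In the active region I_C = β·I_B = 150 × 0.0381 = 5.72 mA.
Collector loop: V_CE = V_CC − I_C·R_C = 11 − 5.72×1.5 = 2.42 V.
Since V_CE = 2.42 V > V_CE(sat) ≈ 0.2 V, the transistor is in the active region as assumed.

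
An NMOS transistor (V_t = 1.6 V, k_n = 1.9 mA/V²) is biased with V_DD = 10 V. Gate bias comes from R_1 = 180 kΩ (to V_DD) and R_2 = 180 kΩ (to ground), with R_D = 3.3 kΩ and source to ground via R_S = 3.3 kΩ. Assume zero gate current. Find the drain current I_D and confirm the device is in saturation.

V_G = V_DD·R_2/(R_1+R_2) = 10×180/360 = 5 V.
Assume saturation: I_D = (k_n/2)(V_GS − V_t)² with V_GS = V_G − I_D·R_S = 5 − 3.3·I_D.
Substituting gives 10.3·I_D² − 22.3·I_D + 11 = 0, with roots I_D = 0.759 or 1.4 mA.
The root I_D = 1.4 mA gives V_GS = 0.387 V ≤ V_t, so take I_D = 0.759 mA.
Then V_GS = 2.49 V and V_DS = V_DD − I_D(R_D+R_S) = 10 − 0.759×6.6 = 4.99 V.
Saturation requires V_DS ≥ V_GS − V_t = 0.894 V; 4.99 ≥ 0.894 ✓.

I_D ≈ 0.76 mA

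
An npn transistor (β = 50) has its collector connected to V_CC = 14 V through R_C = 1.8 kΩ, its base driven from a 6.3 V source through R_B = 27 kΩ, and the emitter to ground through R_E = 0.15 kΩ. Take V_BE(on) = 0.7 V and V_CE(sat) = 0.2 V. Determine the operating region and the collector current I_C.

saturation; I_C ≈ 7.1 mA

Assume active: I_B = (6.3 − 0.7)/(27 + 51×0.15) = 0.162 mA, I_C = β·I_B = 8.08 mA.
Then V_CE = 14 − 8.08×1.8 − 8.24×0.15 = -1.78 V < 0.2 V — the active assumption fails.
Re-solve with V_CE = 0.2 V. KCL at the emitter: V_E/R_E = (V_BB−0.7−V_E)/R_B + (V_CC−0.2−V_E)/R_C, giving V_E = 1.08 V.
I_C = (V_CC − 0.2 − V_E)/R_C = (13.8 − 1.08)/1.8 = 7.06 mA.
Check: I_B = (5.6 − 1.08)/27 = 0.167 mA, and β·I_B = 8.36 mA > I_C, confirming saturation.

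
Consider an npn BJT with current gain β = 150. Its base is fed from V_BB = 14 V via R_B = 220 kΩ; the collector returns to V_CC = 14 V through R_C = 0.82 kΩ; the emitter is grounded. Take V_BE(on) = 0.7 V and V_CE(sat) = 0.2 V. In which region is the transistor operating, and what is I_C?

active; I_C ≈ 9.1 mA

Assume active. Base-emitter loop: I_B = (V_BB − V_BE)/R_B = (14 − 0.7)/220 = 0.0605 mA.
I_C = β·I_B = 150×0.0605 = 9.07 mA.
V_CE = V_CC − I_C·R_C = 14 − 9.07×0.82 = 6.56 V > V_CE(sat), so the active-region assumption holds.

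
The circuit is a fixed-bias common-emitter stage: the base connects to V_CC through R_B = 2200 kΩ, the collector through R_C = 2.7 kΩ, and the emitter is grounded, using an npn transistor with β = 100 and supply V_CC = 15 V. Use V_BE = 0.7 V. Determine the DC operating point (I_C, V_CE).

Base loop: V_CC = I_B·R_B + V_BE, so I_B = (15 − 0.7)/2200 kΩ = 0.0065 mA.
In the active region I_C = β·I_B = 100 × 0.0065 = 0.65 mA.
Collector loop: V_CE = V_CC − I_C·R_C = 15 − 0.65×2.7 = 13.2 V.
Since V_CE = 13.2 V > V_CE(sat) ≈ 0.2 V, the transistor is in the active region as assumed.

I_C ≈ 0.65 mA, V_CE ≈ 13 V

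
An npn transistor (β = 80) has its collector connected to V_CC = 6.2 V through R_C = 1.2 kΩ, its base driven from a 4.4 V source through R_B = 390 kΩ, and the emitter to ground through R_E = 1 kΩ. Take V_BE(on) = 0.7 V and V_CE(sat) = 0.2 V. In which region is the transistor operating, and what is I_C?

active; I_C ≈ 0.63 mA

Assume active. Base-emitter loop: I_B = (V_BB − V_BE)/(R_B + (β+1)R_E) = (4.4 − 0.7)/(390 + 81×1) = 0.00786 mA.
I_C = β·I_B = 80×0.00786 = 0.628 mA.
V_CE = V_CC − I_C·R_C − I_E·R_E = 6.2 − 0.628×1.2 − 0.636×1 = 4.81 V > V_CE(sat), so the active-region assumption holds.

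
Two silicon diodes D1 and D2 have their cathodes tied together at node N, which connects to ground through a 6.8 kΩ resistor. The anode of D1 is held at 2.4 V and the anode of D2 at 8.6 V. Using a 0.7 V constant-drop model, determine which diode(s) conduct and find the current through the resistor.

Assume both conduct. Then node N would need to be at both 2.4−0.7 = 1.7 V and 8.6−0.7 = 7.9 V, which is impossible.
Assume only D2 conducts: V_N = 8.6 − 0.7 = 7.9 V, so I_R = 7.9/6.8 = 1.16 mA.
Check D1: its anode-to-cathode voltage is 2.4 − 7.9 = -5.5 V < 0.7 V, so it is off. The assumption is consistent.

Only D2 conducts; I_R ≈ 1.2 mA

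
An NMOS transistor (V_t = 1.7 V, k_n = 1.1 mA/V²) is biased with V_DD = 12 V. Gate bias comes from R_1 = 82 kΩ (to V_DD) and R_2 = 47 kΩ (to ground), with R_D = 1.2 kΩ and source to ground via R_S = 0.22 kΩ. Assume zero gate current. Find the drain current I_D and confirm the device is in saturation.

V_G = V_DD·R_2/(R_1+R_2) = 12×47/129 = 4.37 V.
Assume saturation: I_D = (k_n/2)(V_GS − V_t)² with V_GS = V_G − I_D·R_S = 4.37 − 0.22·I_D.
Substituting gives 0.0266·I_D² − 1.65·I_D + 3.93 = 0, with roots I_D = 2.48 or 59.4 mA.
The root I_D = 59.4 mA gives V_GS = -8.69 V ≤ V_t, so take I_D = 2.48 mA.
Then V_GS = 3.83 V and V_DS = V_DD − I_D(R_D+R_S) = 12 − 2.48×1.42 = 8.47 V.
Saturation requires V_DS ≥ V_GS − V_t = 2.13 V; 8.47 ≥ 2.13 ✓.

I_D ≈ 2.5 mA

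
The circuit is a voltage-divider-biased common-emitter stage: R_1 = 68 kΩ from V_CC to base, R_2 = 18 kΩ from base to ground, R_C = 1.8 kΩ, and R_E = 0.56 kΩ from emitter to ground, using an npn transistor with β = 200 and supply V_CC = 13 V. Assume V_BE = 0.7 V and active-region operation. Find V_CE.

V_CE ≈ 5.5 V

Thevenize the base divider: V_Th = V_CC·R_2/(R_1+R_2) = 13×18/86 = 2.72 V, R_Th = R_1‖R_2 = 14.2 kΩ.
Base-emitter loop: V_Th = I_B·R_Th + V_BE + (β+1)I_B·R_E, so I_B = (2.72 − 0.7) / (14.2 + 201×0.56) = 0.0159 mA.
I_C = β·I_B = 200×0.0159 = 3.19 mA, and I_E = (β+1)I_B = 3.2 mA.
V_CE = V_CC − I_C·R_C − I_E·R_E = 13 − 3.19×1.8 − 3.2×0.56 = 5.47 V.
V_CE = 5.47 V > 0.2 V confirms active-region operation.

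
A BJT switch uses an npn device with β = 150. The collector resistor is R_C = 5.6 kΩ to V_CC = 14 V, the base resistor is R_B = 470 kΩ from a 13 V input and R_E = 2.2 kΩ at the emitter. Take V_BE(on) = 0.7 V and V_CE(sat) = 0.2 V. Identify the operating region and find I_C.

saturation; I_C ≈ 1.8 mA

Assume active: I_B = (13 − 0.7)/(470 + 151×2.2) = 0.0153 mA, I_C = β·I_B = 2.3 mA.
Then V_CE = 14 − 2.3×5.6 − 2.32×2.2 = -3.97 V < 0.2 V — the active assumption fails.
Re-solve with V_CE = 0.2 V. KCL at the emitter: V_E/R_E = (V_BB−0.7−V_E)/R_B + (V_CC−0.2−V_E)/R_C, giving V_E = 3.92 V.
I_C = (V_CC − 0.2 − V_E)/R_C = (13.8 − 3.92)/5.6 = 1.76 mA.
Check: I_B = (12.3 − 3.92)/470 = 0.0178 mA, and β·I_B = 2.67 mA > I_C, confirming saturation.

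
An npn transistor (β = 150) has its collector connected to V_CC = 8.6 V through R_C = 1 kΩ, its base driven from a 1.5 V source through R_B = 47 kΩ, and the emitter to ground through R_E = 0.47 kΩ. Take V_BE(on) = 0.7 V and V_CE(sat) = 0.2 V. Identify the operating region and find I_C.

active; I_C ≈ 1 mA

Assume active. Base-emitter loop: I_B = (V_BB − V_BE)/(R_B + (β+1)R_E) = (1.5 − 0.7)/(47 + 151×0.47) = 0.00678 mA.
I_C = β·I_B = 150×0.00678 = 1.02 mA.
V_CE = V_CC − I_C·R_C − I_E·R_E = 8.6 − 1.02×1 − 1.02×0.47 = 7.1 V > V_CE(sat), so the active-region assumption holds.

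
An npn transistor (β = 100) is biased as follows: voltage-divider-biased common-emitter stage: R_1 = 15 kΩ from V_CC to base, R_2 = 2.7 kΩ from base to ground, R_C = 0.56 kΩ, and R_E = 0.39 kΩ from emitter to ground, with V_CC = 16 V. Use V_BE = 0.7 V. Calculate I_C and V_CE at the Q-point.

Thevenize the base divider: V_Th = V_CC·R_2/(R_1+R_2) = 16×2.7/17.7 = 2.44 V, R_Th = R_1‖R_2 = 2.29 kΩ.
Base-emitter loop: V_Th = I_B·R_Th + V_BE + (β+1)I_B·R_E, so I_B = (2.44 − 0.7) / (2.29 + 101×0.39) = 0.0418 mA.
I_C = β·I_B = 100×0.0418 = 4.18 mA, and I_E = (β+1)I_B = 4.22 mA.
V_CE = V_CC − I_C·R_C − I_E·R_E = 16 − 4.18×0.56 − 4.22×0.39 = 12 V.
V_CE = 12 V > 0.2 V confirms active-region operation.

I_C ≈ 4.2 mA, V_CE ≈ 12 V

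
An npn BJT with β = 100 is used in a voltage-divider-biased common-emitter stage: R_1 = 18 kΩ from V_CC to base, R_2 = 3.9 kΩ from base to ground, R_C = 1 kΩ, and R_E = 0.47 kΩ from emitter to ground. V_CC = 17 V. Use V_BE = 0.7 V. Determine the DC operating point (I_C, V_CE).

Thevenize the base divider: V_Th = V_CC·R_2/(R_1+R_2) = 17×3.9/21.9 = 3.03 V, R_Th = R_1‖R_2 = 3.21 kΩ.
Base-emitter loop: V_Th = I_B·R_Th + V_BE + (β+1)I_B·R_E, so I_B = (3.03 − 0.7) / (3.21 + 101×0.47) = 0.0459 mA.
I_C = β·I_B = 100×0.0459 = 4.59 mA, and I_E = (β+1)I_B = 4.64 mA.
V_CE = V_CC − I_C·R_C − I_E·R_E = 17 − 4.59×1 − 4.64×0.47 = 10.2 V.
V_CE = 10.2 V > 0.2 V confirms active-region operation.

I_C ≈ 4.6 mA, V_CE ≈ 10 V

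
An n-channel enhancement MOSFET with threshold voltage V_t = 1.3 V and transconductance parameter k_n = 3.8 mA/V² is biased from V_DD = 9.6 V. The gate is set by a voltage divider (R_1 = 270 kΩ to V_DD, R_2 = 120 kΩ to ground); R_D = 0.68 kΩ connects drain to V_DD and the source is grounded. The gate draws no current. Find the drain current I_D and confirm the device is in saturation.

I_D ≈ 5.2 mA

V_G = V_DD·R_2/(R_1+R_2) = 9.6×120/390 = 2.95 V. With the source grounded, V_GS = V_G = 2.95 V.
Assume saturation: I_D = (k_n/2)(V_GS − V_t)² = (3.8/2)×(2.95 − 1.3)² = 1.9×1.65² = 5.2 mA.
V_DS = V_DD − I_D·R_D = 9.6 − 5.2×0.68 = 6.07 V.
Saturation requires V_DS ≥ V_GS − V_t = 1.65 V; 6.07 ≥ 1.65 ✓.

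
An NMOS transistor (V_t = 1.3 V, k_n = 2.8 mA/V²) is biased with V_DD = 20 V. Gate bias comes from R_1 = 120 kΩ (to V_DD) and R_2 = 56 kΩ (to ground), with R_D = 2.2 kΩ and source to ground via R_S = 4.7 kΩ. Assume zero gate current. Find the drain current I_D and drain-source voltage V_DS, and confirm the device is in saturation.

V_G = V_DD·R_2/(R_1+R_2) = 20×56/176 = 6.36 V.
Assume saturation: I_D = (k_n/2)(V_GS − V_t)² with V_GS = V_G − I_D·R_S = 6.36 − 4.7·I_D.
Substituting gives 30.9·I_D² − 67.6·I_D + 35.9 = 0, with roots I_D = 0.906 or 1.28 mA.
The root I_D = 1.28 mA gives V_GS = 0.343 V ≤ V_t, so take I_D = 0.906 mA.
Then V_GS = 2.1 V and V_DS = V_DD − I_D(R_D+R_S) = 20 − 0.906×6.9 = 13.7 V.
Saturation requires V_DS ≥ V_GS − V_t = 0.805 V; 13.7 ≥ 0.805 ✓.

I_D ≈ 0.91 mA, V_DS ≈ 14 V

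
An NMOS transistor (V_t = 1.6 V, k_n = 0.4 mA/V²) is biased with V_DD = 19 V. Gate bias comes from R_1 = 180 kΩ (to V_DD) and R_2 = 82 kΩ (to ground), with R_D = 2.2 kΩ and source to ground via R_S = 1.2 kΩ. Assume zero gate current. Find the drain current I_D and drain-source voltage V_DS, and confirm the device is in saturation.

V_G = V_DD·R_2/(R_1+R_2) = 19×82/262 = 5.95 V.
Assume saturation: I_D = (k_n/2)(V_GS − V_t)² with V_GS = V_G − I_D·R_S = 5.95 − 1.2·I_D.
Substituting gives 0.288·I_D² − 3.09·I_D + 3.78 = 0, with roots I_D = 1.41 or 9.31 mA.
The root I_D = 9.31 mA gives V_GS = -5.22 V ≤ V_t, so take I_D = 1.41 mA.
Then V_GS = 4.25 V and V_DS = V_DD − I_D(R_D+R_S) = 19 − 1.41×3.4 = 14.2 V.
Saturation requires V_DS ≥ V_GS − V_t = 2.65 V; 14.2 ≥ 2.65 ✓.

I_D ≈ 1.4 mA, V_DS ≈ 14 V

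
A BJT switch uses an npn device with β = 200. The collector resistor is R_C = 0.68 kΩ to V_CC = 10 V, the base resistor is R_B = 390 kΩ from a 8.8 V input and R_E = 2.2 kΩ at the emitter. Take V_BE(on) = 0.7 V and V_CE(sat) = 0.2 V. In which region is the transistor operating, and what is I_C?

Assume active. Base-emitter loop: I_B = (V_BB − V_BE)/(R_B + (β+1)R_E) = (8.8 − 0.7)/(390 + 201×2.2) = 0.00973 mA.
I_C = β·I_B = 200×0.00973 = 1.95 mA.
V_CE = V_CC − I_C·R_C − I_E·R_E = 10 − 1.95×0.68 − 1.96×2.2 = 4.37 V > V_CE(sat), so the active-region assumption holds.

active; I_C ≈ 1.9 mA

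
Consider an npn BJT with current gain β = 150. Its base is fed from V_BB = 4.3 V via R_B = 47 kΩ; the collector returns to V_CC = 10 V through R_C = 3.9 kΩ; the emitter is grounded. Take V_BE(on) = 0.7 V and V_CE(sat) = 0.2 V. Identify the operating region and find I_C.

Assume active: I_B = (4.3 − 0.7)/47 = 0.0766 mA, giving I_C = β·I_B = 11.5 mA.
But then V_CE = 10 − 11.5×3.9 = -34.8 V < V_CE(sat) = 0.2 V — impossible in the active region.
So the transistor is saturated. With V_CE = 0.2 V, I_C = (V_CC − 0.2)/R_C = 9.8/3.9 = 2.51 mA.
Check: β·I_B = 11.5 mA > I_C = 2.51 mA, confirming saturation.

saturation; I_C ≈ 2.5 mA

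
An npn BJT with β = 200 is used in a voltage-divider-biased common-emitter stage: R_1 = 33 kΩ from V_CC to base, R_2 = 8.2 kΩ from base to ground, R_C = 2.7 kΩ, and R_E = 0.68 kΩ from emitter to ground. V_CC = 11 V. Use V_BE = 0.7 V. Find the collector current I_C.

Thevenize the base divider: V_Th = V_CC·R_2/(R_1+R_2) = 11×8.2/41.2 = 2.19 V, R_Th = R_1‖R_2 = 6.57 kΩ.
Base-emitter loop: V_Th = I_B·R_Th + V_BE + (β+1)I_B·R_E, so I_B = (2.19 − 0.7) / (6.57 + 201×0.68) = 0.0104 mA.
I_C = β·I_B = 200×0.0104 = 2.08 mA, and I_E = (β+1)I_B = 2.09 mA.
V_CE = V_CC − I_C·R_C − I_E·R_E = 11 − 2.08×2.7 − 2.09×0.68 = 3.96 V.
V_CE = 3.96 V > 0.2 V confirms active-region operation.

I_C ≈ 2.1 mA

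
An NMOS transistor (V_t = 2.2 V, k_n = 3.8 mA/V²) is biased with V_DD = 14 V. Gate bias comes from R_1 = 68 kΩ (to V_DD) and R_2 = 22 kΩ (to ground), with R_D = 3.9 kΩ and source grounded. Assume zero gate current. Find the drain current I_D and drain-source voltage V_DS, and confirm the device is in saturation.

V_G = V_DD·R_2/(R_1+R_2) = 14×22/90 = 3.42 V. With the source grounded, V_GS = V_G = 3.42 V.
Assume saturation: I_D = (k_n/2)(V_GS − V_t)² = (3.8/2)×(3.42 − 2.2)² = 1.9×1.22² = 2.84 mA.
V_DS = V_DD − I_D·R_D = 14 − 2.84×3.9 = 2.93 V.
Saturation requires V_DS ≥ V_GS − V_t = 1.22 V; 2.93 ≥ 1.22 ✓.

I_D ≈ 2.8 mA, V_DS ≈ 2.9 V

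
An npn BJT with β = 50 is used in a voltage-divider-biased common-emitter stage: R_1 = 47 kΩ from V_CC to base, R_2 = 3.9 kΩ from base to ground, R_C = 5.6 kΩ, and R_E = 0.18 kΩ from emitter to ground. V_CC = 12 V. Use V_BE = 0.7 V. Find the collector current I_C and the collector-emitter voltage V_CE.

I_C ≈ 0.86 mA, V_CE ≈ 7 V

Thevenize the base divider: V_Th = V_CC·R_2/(R_1+R_2) = 12×3.9/50.9 = 0.919 V, R_Th = R_1‖R_2 = 3.6 kΩ.
Base-emitter loop: V_Th = I_B·R_Th + V_BE + (β+1)I_B·R_E, so I_B = (0.919 − 0.7) / (3.6 + 51×0.18) = 0.0172 mA.
I_C = β·I_B = 50×0.0172 = 0.858 mA, and I_E = (β+1)I_B = 0.876 mA.
V_CE = V_CC − I_C·R_C − I_E·R_E = 12 − 0.858×5.6 − 0.876×0.18 = 7.03 V.
V_CE = 7.03 V > 0.2 V confirms active-region operation.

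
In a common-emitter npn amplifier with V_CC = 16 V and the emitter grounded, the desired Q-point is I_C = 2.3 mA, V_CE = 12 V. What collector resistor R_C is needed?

R_C ≈ 1.7 kΩ

Collector loop: V_CC = I_C·R_C + V_CE.
R_C = (V_CC − V_CE)/I_C = (16 − 12)/2.3 = 1.74 kΩ.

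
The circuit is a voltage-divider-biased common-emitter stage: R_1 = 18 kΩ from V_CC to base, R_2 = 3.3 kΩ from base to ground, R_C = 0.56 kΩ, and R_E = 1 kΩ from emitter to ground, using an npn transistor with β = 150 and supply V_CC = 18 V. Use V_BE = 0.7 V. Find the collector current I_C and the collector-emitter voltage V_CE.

Thevenize the base divider: V_Th = V_CC·R_2/(R_1+R_2) = 18×3.3/21.3 = 2.79 V, R_Th = R_1‖R_2 = 2.79 kΩ.
Base-emitter loop: V_Th = I_B·R_Th + V_BE + (β+1)I_B·R_E, so I_B = (2.79 − 0.7) / (2.79 + 151×1) = 0.0136 mA.
I_C = β·I_B = 150×0.0136 = 2.04 mA, and I_E = (β+1)I_B = 2.05 mA.
V_CE = V_CC − I_C·R_C − I_E·R_E = 18 − 2.04×0.56 − 2.05×1 = 14.8 V.
V_CE = 14.8 V > 0.2 V confirms active-region operation.

I_C ≈ 2 mA, V_CE ≈ 15 V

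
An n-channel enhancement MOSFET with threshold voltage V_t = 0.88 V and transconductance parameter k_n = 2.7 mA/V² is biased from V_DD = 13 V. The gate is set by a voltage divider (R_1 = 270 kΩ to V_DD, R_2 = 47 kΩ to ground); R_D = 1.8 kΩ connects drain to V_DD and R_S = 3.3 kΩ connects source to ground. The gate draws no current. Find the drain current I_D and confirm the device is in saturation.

I_D ≈ 0.2 mA

V_G = V_DD·R_2/(R_1+R_2) = 13×47/317 = 1.93 V.
Assume saturation: I_D = (k_n/2)(V_GS − V_t)² with V_GS = V_G − I_D·R_S = 1.93 − 3.3·I_D.
Substituting gives 14.7·I_D² − 10.3·I_D + 1.48 = 0, with roots I_D = 0.201 or 0.502 mA.
The root I_D = 0.502 mA gives V_GS = 0.27 V ≤ V_t, so take I_D = 0.201 mA.
Then V_GS = 1.27 V and V_DS = V_DD − I_D(R_D+R_S) = 13 − 0.201×5.1 = 12 V.
Saturation requires V_DS ≥ V_GS − V_t = 0.385 V; 12 ≥ 0.385 ✓.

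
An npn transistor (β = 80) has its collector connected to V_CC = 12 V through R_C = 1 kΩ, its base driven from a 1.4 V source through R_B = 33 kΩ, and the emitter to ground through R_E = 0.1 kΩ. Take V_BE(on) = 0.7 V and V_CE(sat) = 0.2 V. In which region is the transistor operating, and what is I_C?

Assume active. Base-emitter loop: I_B = (V_BB − V_BE)/(R_B + (β+1)R_E) = (1.4 − 0.7)/(33 + 81×0.1) = 0.017 mA.
I_C = β·I_B = 80×0.017 = 1.36 mA.
V_CE = V_CC − I_C·R_C − I_E·R_E = 12 − 1.36×1 − 1.38×0.1 = 10.5 V > V_CE(sat), so the active-region assumption holds.

active; I_C ≈ 1.4 mA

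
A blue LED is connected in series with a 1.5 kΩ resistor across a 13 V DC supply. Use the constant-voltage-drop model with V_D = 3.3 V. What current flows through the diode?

KVL around the loop: 13 = V_D + I·R = 3.3 + I × 1.5 kΩ.
So I = (13 − 3.3) / 1.5 kΩ = 9.7 / 1.5 = 6.47 mA.

I ≈ 6.5 mA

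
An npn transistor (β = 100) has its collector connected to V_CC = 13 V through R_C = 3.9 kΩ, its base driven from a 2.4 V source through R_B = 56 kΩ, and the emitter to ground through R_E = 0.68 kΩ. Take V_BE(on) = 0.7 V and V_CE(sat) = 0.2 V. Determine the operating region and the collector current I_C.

active; I_C ≈ 1.4 mA

Assume active. Base-emitter loop: I_B = (V_BB − V_BE)/(R_B + (β+1)R_E) = (2.4 − 0.7)/(56 + 101×0.68) = 0.0136 mA.
I_C = β·I_B = 100×0.0136 = 1.36 mA.
V_CE = V_CC − I_C·R_C − I_E·R_E = 13 − 1.36×3.9 − 1.38×0.68 = 6.75 V > V_CE(sat), so the active-region assumption holds.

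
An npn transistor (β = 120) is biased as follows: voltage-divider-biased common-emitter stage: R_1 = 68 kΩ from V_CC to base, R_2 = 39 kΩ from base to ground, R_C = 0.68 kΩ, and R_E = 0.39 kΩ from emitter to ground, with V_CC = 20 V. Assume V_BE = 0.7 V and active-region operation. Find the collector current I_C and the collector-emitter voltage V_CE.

I_C ≈ 11 mA, V_CE ≈ 8.2 V

Thevenize the base divider: V_Th = V_CC·R_2/(R_1+R_2) = 20×39/107 = 7.29 V, R_Th = R_1‖R_2 = 24.8 kΩ.
Base-emitter loop: V_Th = I_B·R_Th + V_BE + (β+1)I_B·R_E, so I_B = (7.29 − 0.7) / (24.8 + 121×0.39) = 0.0916 mA.
I_C = β·I_B = 120×0.0916 = 11 mA, and I_E = (β+1)I_B = 11.1 mA.
V_CE = V_CC − I_C·R_C − I_E·R_E = 20 − 11×0.68 − 11.1×0.39 = 8.21 V.
V_CE = 8.21 V > 0.2 V confirms active-region operation.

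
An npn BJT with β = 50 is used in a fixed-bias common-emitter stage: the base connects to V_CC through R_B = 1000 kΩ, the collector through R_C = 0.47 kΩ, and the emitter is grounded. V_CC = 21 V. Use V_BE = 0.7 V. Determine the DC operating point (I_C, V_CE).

Base loop: V_CC = I_B·R_B + V_BE, so I_B = (21 − 0.7)/1000 kΩ = 0.0203 mA.
In the active region I_C = β·I_B = 50 × 0.0203 = 1.02 mA.
Collector loop: V_CE = V_CC − I_C·R_C = 21 − 1.02×0.47 = 20.5 V.
Since V_CE = 20.5 V > V_CE(sat) ≈ 0.2 V, the transistor is in the active region as assumed.

I_C ≈ 1 mA, V_CE ≈ 21 V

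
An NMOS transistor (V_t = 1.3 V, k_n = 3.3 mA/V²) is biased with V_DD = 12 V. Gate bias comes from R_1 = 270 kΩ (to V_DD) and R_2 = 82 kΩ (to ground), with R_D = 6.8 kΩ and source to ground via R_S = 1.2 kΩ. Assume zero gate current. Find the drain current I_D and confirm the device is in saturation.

V_G = V_DD·R_2/(R_1+R_2) = 12×82/352 = 2.8 V.
Assume saturation: I_D = (k_n/2)(V_GS − V_t)² with V_GS = V_G − I_D·R_S = 2.8 − 1.2·I_D.
Substituting gives 2.38·I_D² − 6.92·I_D + 3.69 = 0, with roots I_D = 0.702 or 2.21 mA.
The root I_D = 2.21 mA gives V_GS = 0.142 V ≤ V_t, so take I_D = 0.702 mA.
Then V_GS = 1.95 V and V_DS = V_DD − I_D(R_D+R_S) = 12 − 0.702×8 = 6.38 V.
Saturation requires V_DS ≥ V_GS − V_t = 0.652 V; 6.38 ≥ 0.652 ✓.

I_D ≈ 0.7 mA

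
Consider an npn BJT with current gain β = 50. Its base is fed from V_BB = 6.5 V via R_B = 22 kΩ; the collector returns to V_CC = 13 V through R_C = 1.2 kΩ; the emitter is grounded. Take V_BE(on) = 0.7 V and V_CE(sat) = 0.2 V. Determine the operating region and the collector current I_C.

saturation; I_C ≈ 11 mA

Assume active: I_B = (6.5 − 0.7)/22 = 0.264 mA, giving I_C = β·I_B = 13.2 mA.
But then V_CE = 13 − 13.2×1.2 = -2.82 V < V_CE(sat) = 0.2 V — impossible in the active region.
So the transistor is saturated. With V_CE = 0.2 V, I_C = (V_CC − 0.2)/R_C = 12.8/1.2 = 10.7 mA.
Check: β·I_B = 13.2 mA > I_C = 10.7 mA, confirming saturation.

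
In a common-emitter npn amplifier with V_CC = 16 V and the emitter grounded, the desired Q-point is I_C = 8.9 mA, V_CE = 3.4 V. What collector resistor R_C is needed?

R_C ≈ 1.4 kΩ

Collector loop: V_CC = I_C·R_C + V_CE.
R_C = (V_CC − V_CE)/I_C = (16 − 3.4)/8.9 = 1.42 kΩ.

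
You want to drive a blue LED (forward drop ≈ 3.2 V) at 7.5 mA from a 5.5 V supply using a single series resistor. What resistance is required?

The resistor drops V_S − V_D = 5.5 − 3.2 = 2.3 V at 7.5 mA.
R = 2.3 V / 7.5 mA = 0.307 kΩ.

R ≈ 0.31 kΩ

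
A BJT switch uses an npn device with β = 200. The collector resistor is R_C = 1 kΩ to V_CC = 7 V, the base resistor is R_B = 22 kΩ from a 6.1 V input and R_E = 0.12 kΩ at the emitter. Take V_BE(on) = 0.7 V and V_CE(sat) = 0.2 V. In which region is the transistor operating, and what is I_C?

saturation; I_C ≈ 6 mA

Assume active: I_B = (6.1 − 0.7)/(22 + 201×0.12) = 0.117 mA, I_C = β·I_B = 23.4 mA.
Then V_CE = 7 − 23.4×1 − 23.5×0.12 = -19.2 V < 0.2 V — the active assumption fails.
Re-solve with V_CE = 0.2 V. KCL at the emitter: V_E/R_E = (V_BB−0.7−V_E)/R_B + (V_CC−0.2−V_E)/R_C, giving V_E = 0.751 V.
I_C = (V_CC − 0.2 − V_E)/R_C = (6.8 − 0.751)/1 = 6.05 mA.
Check: I_B = (5.4 − 0.751)/22 = 0.211 mA, and β·I_B = 42.3 mA > I_C, confirming saturation.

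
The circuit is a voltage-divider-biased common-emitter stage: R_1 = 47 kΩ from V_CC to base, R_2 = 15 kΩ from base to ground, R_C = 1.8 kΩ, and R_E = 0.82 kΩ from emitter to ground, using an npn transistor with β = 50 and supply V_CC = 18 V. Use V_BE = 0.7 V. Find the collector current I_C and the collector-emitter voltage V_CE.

I_C ≈ 3.4 mA, V_CE ≈ 8.9 V

Thevenize the base divider: V_Th = V_CC·R_2/(R_1+R_2) = 18×15/62 = 4.35 V, R_Th = R_1‖R_2 = 11.4 kΩ.
Base-emitter loop: V_Th = I_B·R_Th + V_BE + (β+1)I_B·R_E, so I_B = (4.35 − 0.7) / (11.4 + 51×0.82) = 0.0687 mA.
I_C = β·I_B = 50×0.0687 = 3.44 mA, and I_E = (β+1)I_B = 3.5 mA.
V_CE = V_CC − I_C·R_C − I_E·R_E = 18 − 3.44×1.8 − 3.5×0.82 = 8.94 V.
V_CE = 8.94 V > 0.2 V confirms active-region operation.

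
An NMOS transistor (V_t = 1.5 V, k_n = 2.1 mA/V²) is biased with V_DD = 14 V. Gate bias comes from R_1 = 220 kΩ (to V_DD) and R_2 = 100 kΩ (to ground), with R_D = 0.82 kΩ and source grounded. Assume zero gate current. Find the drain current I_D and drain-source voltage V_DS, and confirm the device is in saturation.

V_G = V_DD·R_2/(R_1+R_2) = 14×100/320 = 4.38 V. With the source grounded, V_GS = V_G = 4.38 V.
Assume saturation: I_D = (k_n/2)(V_GS − V_t)² = (2.1/2)×(4.38 − 1.5)² = 1.05×2.88² = 8.68 mA.
V_DS = V_DD − I_D·R_D = 14 − 8.68×0.82 = 6.88 V.
Saturation requires V_DS ≥ V_GS − V_t = 2.88 V; 6.88 ≥ 2.88 ✓.

I_D ≈ 8.7 mA, V_DS ≈ 6.9 V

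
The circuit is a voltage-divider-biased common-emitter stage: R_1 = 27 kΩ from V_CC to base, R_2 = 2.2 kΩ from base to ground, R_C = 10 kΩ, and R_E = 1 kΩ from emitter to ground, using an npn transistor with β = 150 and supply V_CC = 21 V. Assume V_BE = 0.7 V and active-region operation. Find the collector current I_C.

I_C ≈ 0.86 mA

Thevenize the base divider: V_Th = V_CC·R_2/(R_1+R_2) = 21×2.2/29.2 = 1.58 V, R_Th = R_1‖R_2 = 2.03 kΩ.
Base-emitter loop: V_Th = I_B·R_Th + V_BE + (β+1)I_B·R_E, so I_B = (1.58 − 0.7) / (2.03 + 151×1) = 0.00576 mA.
I_C = β·I_B = 150×0.00576 = 0.865 mA, and I_E = (β+1)I_B = 0.87 mA.
V_CE = V_CC − I_C·R_C − I_E·R_E = 21 − 0.865×10 − 0.87×1 = 11.5 V.
V_CE = 11.5 V > 0.2 V confirms active-region operation.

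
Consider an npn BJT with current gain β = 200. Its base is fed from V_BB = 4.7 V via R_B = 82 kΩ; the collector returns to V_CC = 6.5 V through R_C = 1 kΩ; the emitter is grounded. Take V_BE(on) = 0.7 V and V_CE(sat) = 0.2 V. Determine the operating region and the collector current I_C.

saturation; I_C ≈ 6.3 mA

Assume active: I_B = (4.7 − 0.7)/82 = 0.0488 mA, giving I_C = β·I_B = 9.76 mA.
But then V_CE = 6.5 − 9.76×1 = -3.26 V < V_CE(sat) = 0.2 V — impossible in the active region.
So the transistor is saturated. With V_CE = 0.2 V, I_C = (V_CC − 0.2)/R_C = 6.3/1 = 6.3 mA.
Check: β·I_B = 9.76 mA > I_C = 6.3 mA, confirming saturation.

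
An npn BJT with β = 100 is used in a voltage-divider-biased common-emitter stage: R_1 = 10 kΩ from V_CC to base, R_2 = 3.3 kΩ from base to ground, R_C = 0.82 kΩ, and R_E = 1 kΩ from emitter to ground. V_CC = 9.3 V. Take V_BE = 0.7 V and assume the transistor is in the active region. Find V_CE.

V_CE ≈ 6.5 V

Thevenize the base divider: V_Th = V_CC·R_2/(R_1+R_2) = 9.3×3.3/13.3 = 2.31 V, R_Th = R_1‖R_2 = 2.48 kΩ.
Base-emitter loop: V_Th = I_B·R_Th + V_BE + (β+1)I_B·R_E, so I_B = (2.31 − 0.7) / (2.48 + 101×1) = 0.0155 mA.
I_C = β·I_B = 100×0.0155 = 1.55 mA, and I_E = (β+1)I_B = 1.57 mA.
V_CE = V_CC − I_C·R_C − I_E·R_E = 9.3 − 1.55×0.82 − 1.57×1 = 6.46 V.
V_CE = 6.46 V > 0.2 V confirms active-region operation.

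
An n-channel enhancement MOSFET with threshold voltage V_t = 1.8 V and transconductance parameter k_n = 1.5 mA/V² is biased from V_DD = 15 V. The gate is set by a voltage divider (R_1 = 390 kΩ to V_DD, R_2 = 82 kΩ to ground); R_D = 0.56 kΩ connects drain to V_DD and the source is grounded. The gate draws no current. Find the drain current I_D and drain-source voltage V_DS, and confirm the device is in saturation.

I_D ≈ 0.49 mA, V_DS ≈ 15 V

V_G = V_DD·R_2/(R_1+R_2) = 15×82/472 = 2.61 V. With the source grounded, V_GS = V_G = 2.61 V.
Assume saturation: I_D = (k_n/2)(V_GS − V_t)² = (1.5/2)×(2.61 − 1.8)² = 0.75×0.806² = 0.487 mA.
V_DS = V_DD − I_D·R_D = 15 − 0.487×0.56 = 14.7 V.
Saturation requires V_DS ≥ V_GS − V_t = 0.806 V; 14.7 ≥ 0.806 ✓.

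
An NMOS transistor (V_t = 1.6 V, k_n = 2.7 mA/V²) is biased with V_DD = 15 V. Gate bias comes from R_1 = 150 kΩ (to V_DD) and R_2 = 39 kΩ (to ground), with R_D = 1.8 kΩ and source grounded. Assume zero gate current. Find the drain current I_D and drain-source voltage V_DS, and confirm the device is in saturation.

I_D ≈ 3 mA, V_DS ≈ 9.6 V

V_G = V_DD·R_2/(R_1+R_2) = 15×39/189 = 3.1 V. With the source grounded, V_GS = V_G = 3.1 V.
Assume saturation: I_D = (k_n/2)(V_GS − V_t)² = (2.7/2)×(3.1 − 1.6)² = 1.35×1.5² = 3.02 mA.
V_DS = V_DD − I_D·R_D = 15 − 3.02×1.8 = 9.57 V.
Saturation requires V_DS ≥ V_GS − V_t = 1.5 V; 9.57 ≥ 1.5 ✓.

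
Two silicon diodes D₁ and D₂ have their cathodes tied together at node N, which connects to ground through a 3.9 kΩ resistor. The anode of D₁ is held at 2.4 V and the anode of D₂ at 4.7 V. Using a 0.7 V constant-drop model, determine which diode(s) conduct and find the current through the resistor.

Assume both conduct. Then node N would need to be at both 2.4−0.7 = 1.7 V and 4.7−0.7 = 4 V, which is impossible.
Assume only D₂ conducts: V_N = 4.7 − 0.7 = 4 V, so I_R = 4/3.9 = 1.03 mA.
Check D₁: its anode-to-cathode voltage is 2.4 − 4 = -1.6 V < 0.7 V, so it is off. The assumption is consistent.

Only D₂ conducts; I_R ≈ 1 mA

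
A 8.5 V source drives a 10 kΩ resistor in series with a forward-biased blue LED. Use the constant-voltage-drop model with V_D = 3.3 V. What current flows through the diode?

KVL around the loop: 8.5 = V_D + I·R = 3.3 + I × 10 kΩ.
So I = (8.5 − 3.3) / 10 kΩ = 5.2 / 10 = 0.52 mA.

I ≈ 0.52 mA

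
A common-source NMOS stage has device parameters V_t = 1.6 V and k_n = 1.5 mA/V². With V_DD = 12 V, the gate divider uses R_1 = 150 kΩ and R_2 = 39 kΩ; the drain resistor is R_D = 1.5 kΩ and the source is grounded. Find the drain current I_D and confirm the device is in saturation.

V_G = V_DD·R_2/(R_1+R_2) = 12×39/189 = 2.48 V. With the source grounded, V_GS = V_G = 2.48 V.
Assume saturation: I_D = (k_n/2)(V_GS − V_t)² = (1.5/2)×(2.48 − 1.6)² = 0.75×0.876² = 0.576 mA.
V_DS = V_DD − I_D·R_D = 12 − 0.576×1.5 = 11.1 V.
Saturation requires V_DS ≥ V_GS − V_t = 0.876 V; 11.1 ≥ 0.876 ✓.

I_D ≈ 0.58 mA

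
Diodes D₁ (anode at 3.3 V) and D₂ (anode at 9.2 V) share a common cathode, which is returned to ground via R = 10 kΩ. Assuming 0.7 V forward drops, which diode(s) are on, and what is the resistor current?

Assume both conduct. Then node N would need to be at both 3.3−0.7 = 2.6 V and 9.2−0.7 = 8.5 V, which is impossible.
Assume only D₂ conducts: V_N = 9.2 − 0.7 = 8.5 V, so I_R = 8.5/10 = 0.85 mA.
Check D₁: its anode-to-cathode voltage is 3.3 − 8.5 = -5.2 V < 0.7 V, so it is off. The assumption is consistent.

Only D₂ conducts; I_R ≈ 0.85 mA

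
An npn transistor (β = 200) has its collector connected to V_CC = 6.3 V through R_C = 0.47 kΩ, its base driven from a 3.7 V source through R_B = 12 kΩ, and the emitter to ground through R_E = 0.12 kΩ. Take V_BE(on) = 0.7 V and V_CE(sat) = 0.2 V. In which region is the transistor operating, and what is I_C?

saturation; I_C ≈ 10 mA

Assume active: I_B = (3.7 − 0.7)/(12 + 201×0.12) = 0.0831 mA, I_C = β·I_B = 16.6 mA.
Then V_CE = 6.3 − 16.6×0.47 − 16.7×0.12 = -3.51 V < 0.2 V — the active assumption fails.
Re-solve with V_CE = 0.2 V. KCL at the emitter: V_E/R_E = (V_BB−0.7−V_E)/R_B + (V_CC−0.2−V_E)/R_C, giving V_E = 1.25 V.
I_C = (V_CC − 0.2 − V_E)/R_C = (6.1 − 1.25)/0.47 = 10.3 mA.
Check: I_B = (3 − 1.25)/12 = 0.145 mA, and β·I_B = 29.1 mA > I_C, confirming saturation.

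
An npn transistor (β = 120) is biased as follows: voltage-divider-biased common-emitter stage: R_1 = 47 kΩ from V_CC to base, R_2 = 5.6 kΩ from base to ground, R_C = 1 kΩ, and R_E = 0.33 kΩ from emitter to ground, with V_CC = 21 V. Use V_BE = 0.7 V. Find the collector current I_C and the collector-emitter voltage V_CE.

I_C ≈ 4.1 mA, V_CE ≈ 16 V

Thevenize the base divider: V_Th = V_CC·R_2/(R_1+R_2) = 21×5.6/52.6 = 2.24 V, R_Th = R_1‖R_2 = 5 kΩ.
Base-emitter loop: V_Th = I_B·R_Th + V_BE + (β+1)I_B·R_E, so I_B = (2.24 − 0.7) / (5 + 121×0.33) = 0.0342 mA.
I_C = β·I_B = 120×0.0342 = 4.1 mA, and I_E = (β+1)I_B = 4.14 mA.
V_CE = V_CC − I_C·R_C − I_E·R_E = 21 − 4.1×1 − 4.14×0.33 = 15.5 V.
V_CE = 15.5 V > 0.2 V confirms active-region operation.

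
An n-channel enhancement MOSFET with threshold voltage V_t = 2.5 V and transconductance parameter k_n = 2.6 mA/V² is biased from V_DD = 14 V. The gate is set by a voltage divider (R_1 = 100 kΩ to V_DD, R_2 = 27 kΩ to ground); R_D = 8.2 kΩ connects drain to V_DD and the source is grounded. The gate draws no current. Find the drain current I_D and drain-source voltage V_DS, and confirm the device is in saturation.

V_G = V_DD·R_2/(R_1+R_2) = 14×27/127 = 2.98 V. With the source grounded, V_GS = V_G = 2.98 V.
Assume saturation: I_D = (k_n/2)(V_GS − V_t)² = (2.6/2)×(2.98 − 2.5)² = 1.3×0.476² = 0.295 mA.
V_DS = V_DD − I_D·R_D = 14 − 0.295×8.2 = 11.6 V.
Saturation requires V_DS ≥ V_GS − V_t = 0.476 V; 11.6 ≥ 0.476 ✓.

I_D ≈ 0.3 mA, V_DS ≈ 12 V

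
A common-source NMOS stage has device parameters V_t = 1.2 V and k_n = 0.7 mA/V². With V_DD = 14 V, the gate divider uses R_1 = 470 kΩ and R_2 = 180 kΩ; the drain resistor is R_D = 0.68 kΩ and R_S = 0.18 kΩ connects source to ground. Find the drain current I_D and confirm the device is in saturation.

V_G = V_DD·R_2/(R_1+R_2) = 14×180/650 = 3.88 V.
Assume saturation: I_D = (k_n/2)(V_GS − V_t)² with V_GS = V_G − I_D·R_S = 3.88 − 0.18·I_D.
Substituting gives 0.0113·I_D² − 1.34·I_D + 2.51 = 0, with roots I_D = 1.91 or 116 mA.
The root I_D = 116 mA gives V_GS = -17 V ≤ V_t, so take I_D = 1.91 mA.
Then V_GS = 3.53 V and V_DS = V_DD − I_D(R_D+R_S) = 14 − 1.91×0.86 = 12.4 V.
Saturation requires V_DS ≥ V_GS − V_t = 2.33 V; 12.4 ≥ 2.33 ✓.

I_D ≈ 1.9 mA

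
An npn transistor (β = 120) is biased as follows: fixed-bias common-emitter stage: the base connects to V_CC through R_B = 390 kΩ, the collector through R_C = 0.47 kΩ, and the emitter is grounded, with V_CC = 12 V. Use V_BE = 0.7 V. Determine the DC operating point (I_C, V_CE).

I_C ≈ 3.5 mA, V_CE ≈ 10 V

Base loop: V_CC = I_B·R_B + V_BE, so I_B = (12 − 0.7)/390 kΩ = 0.029 mA.
In the active region I_C = β·I_B = 120 × 0.029 = 3.48 mA.
Collector loop: V_CE = V_CC − I_C·R_C = 12 − 3.48×0.47 = 10.4 V.
Since V_CE = 10.4 V > V_CE(sat) ≈ 0.2 V, the transistor is in the active region as assumed.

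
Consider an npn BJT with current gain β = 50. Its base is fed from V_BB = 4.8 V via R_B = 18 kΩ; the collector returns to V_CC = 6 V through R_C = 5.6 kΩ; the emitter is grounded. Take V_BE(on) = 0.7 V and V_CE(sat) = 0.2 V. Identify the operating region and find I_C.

Assume active: I_B = (4.8 − 0.7)/18 = 0.228 mA, giving I_C = β·I_B = 11.4 mA.
But then V_CE = 6 − 11.4×5.6 = -57.8 V < V_CE(sat) = 0.2 V — impossible in the active region.
So the transistor is saturated. With V_CE = 0.2 V, I_C = (V_CC − 0.2)/R_C = 5.8/5.6 = 1.04 mA.
Check: β·I_B = 11.4 mA > I_C = 1.04 mA, confirming saturation.

saturation; I_C ≈ 1 mA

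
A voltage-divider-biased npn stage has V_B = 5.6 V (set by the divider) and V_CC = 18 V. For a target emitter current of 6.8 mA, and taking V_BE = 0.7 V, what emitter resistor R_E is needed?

V_E = V_B − V_BE = 5.6 − 0.7 = 4.9 V.
R_E = V_E / I_E = 4.9 / 6.8 = 0.721 kΩ.

R_E ≈ 0.72 kΩ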